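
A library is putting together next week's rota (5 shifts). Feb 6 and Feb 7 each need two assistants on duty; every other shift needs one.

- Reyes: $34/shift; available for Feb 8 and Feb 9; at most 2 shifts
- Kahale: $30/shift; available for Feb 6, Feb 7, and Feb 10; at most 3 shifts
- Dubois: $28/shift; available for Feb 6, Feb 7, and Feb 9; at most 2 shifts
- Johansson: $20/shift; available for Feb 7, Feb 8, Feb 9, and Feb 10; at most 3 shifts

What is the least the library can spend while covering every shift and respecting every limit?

Feb 6 can only be covered by Kahale and Dubois, so that assignment is forced.
Picking the cheapest available assistant for each shift independently would cost $166, but that ignores the shift limits.
An optimal schedule: Feb 6→Dubois+Kahale, Feb 7→Johansson+Kahale, Feb 8→Johansson, Feb 9→Dubois, Feb 10→Johansson.
Total: 28 + 30 + 20 + 30 + 20 + 28 + 20 = $176.

$176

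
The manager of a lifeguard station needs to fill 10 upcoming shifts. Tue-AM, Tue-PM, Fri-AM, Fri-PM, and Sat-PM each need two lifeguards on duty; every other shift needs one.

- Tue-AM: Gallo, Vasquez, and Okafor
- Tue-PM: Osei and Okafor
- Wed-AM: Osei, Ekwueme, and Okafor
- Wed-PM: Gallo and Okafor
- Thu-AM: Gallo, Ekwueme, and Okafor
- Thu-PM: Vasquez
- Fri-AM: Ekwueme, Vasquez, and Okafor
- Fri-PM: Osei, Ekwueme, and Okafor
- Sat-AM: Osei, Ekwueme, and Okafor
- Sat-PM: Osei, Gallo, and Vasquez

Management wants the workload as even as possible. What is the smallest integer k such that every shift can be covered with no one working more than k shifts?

3

With 5 lifeguards and 15 worker-slots to fill, someone must work at least ⌈15/5⌉ = 3 shifts, so k ≥ 3.
k = 3 works: Tue-AM→Gallo+Vasquez, Tue-PM→Osei+Okafor, Wed-AM→Osei, Wed-PM→Gallo, Thu-AM→Gallo, Thu-PM→Vasquez, Fri-AM→Ekwueme+Okafor, Fri-PM→Ekwueme+Okafor, Sat-AM→Ekwueme, Sat-PM→Osei+Vasquez.
Loads: Osei 3, Gallo 3, Ekwueme 3, Vasquez 3, Okafor 3 — all ≤ 3.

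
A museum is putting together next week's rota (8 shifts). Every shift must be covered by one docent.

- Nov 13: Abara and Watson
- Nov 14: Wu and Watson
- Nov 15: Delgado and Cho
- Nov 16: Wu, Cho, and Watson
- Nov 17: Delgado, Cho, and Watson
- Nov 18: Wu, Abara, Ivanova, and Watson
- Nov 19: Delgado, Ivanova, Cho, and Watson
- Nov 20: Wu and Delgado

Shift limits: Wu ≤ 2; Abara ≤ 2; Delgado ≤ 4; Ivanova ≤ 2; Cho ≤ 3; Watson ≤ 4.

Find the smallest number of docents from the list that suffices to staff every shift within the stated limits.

8 slots to fill and no one can take more than 4, so at least ⌈8/4⌉ = 2 docents are needed.
Delgado and Watson alone can cover everything: Nov 13→Watson, Nov 14→Watson, Nov 15→Delgado, Nov 16→Watson, Nov 17→Delgado, Nov 18→Watson, Nov 19→Delgado, Nov 20→Delgado.

2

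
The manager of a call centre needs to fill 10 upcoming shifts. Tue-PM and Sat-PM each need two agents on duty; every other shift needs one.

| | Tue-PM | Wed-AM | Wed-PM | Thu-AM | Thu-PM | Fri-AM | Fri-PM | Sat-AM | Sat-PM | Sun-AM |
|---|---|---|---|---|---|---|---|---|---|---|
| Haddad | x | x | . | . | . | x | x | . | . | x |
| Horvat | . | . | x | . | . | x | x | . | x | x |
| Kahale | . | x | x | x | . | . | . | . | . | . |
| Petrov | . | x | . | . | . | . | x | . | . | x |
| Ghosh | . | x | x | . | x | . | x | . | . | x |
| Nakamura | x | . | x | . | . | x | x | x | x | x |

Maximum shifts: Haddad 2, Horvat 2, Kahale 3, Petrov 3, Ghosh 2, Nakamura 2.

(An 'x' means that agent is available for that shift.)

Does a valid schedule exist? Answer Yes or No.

No

Total capacity is 14 and 12 slots are needed, so capacity alone doesn't rule it out.
Shifts {Tue-PM, Sat-AM, Sat-PM} need 5 worker-slots in total, but the agents available for any of those shifts (Haddad, Horvat, and Nakamura) can supply at most 4 among them. So no valid schedule exists.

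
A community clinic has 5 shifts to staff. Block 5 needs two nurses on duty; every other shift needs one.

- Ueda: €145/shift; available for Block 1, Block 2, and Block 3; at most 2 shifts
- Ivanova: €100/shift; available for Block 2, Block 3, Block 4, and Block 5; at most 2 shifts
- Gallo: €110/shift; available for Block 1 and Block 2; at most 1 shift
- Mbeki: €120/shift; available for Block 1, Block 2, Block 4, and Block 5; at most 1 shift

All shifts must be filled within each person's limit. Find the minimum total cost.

€720

Block 5 can only be covered by Ivanova and Mbeki, so that assignment is forced.
Picking the cheapest available nurse for each shift independently would cost €630, but that ignores the shift limits.
An optimal schedule: Block 1→Ueda, Block 2→Gallo, Block 3→Ueda, Block 4→Ivanova, Block 5→Ivanova+Mbeki.
Total: 145 + 110 + 145 + 100 + 100 + 120 = €720.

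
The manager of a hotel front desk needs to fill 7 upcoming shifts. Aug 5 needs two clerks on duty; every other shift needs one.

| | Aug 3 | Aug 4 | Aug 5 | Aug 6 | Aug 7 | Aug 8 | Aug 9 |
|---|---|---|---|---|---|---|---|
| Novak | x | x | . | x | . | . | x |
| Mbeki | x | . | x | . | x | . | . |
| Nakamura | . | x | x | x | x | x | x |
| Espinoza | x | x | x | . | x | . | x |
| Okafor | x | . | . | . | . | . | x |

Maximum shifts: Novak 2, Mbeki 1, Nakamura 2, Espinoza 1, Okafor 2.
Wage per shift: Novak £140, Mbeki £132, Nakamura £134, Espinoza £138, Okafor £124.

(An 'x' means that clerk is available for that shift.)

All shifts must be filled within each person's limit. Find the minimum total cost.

Aug 8 can only be covered by Nakamura, so that assignment is forced.
Picking the cheapest available clerk for each shift independently would cost £1048, but that ignores the shift limits.
An optimal schedule: Aug 3→Okafor, Aug 4→Novak, Aug 5→Mbeki+Nakamura, Aug 6→Novak, Aug 7→Espinoza, Aug 8→Nakamura, Aug 9→Okafor.
Total: 124 + 140 + 132 + 134 + 140 + 138 + 134 + 124 = £1066.

£1066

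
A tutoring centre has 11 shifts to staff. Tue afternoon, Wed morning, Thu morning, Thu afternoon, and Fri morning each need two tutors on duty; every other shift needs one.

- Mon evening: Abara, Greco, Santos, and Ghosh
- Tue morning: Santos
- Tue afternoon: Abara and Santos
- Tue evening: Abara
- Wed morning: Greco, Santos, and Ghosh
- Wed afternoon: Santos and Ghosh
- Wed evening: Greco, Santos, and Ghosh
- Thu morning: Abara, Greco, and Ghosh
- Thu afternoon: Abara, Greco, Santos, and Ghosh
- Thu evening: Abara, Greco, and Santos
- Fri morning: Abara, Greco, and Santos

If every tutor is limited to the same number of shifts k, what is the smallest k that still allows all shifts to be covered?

4

With 4 tutors and 16 worker-slots to fill, someone must work at least ⌈16/4⌉ = 4 shifts, so k ≥ 4.
k = 4 works: Mon evening→Ghosh, Tue morning→Santos, Tue afternoon→Abara+Santos, Tue evening→Abara, Wed morning→Greco+Santos, Wed afternoon→Santos, Wed evening→Ghosh, Thu morning→Abara+Ghosh, Thu afternoon→Greco+Ghosh, Thu evening→Greco, Fri morning→Abara+Greco.
Loads: Abara 4, Greco 4, Santos 4, Ghosh 4 — all ≤ 4.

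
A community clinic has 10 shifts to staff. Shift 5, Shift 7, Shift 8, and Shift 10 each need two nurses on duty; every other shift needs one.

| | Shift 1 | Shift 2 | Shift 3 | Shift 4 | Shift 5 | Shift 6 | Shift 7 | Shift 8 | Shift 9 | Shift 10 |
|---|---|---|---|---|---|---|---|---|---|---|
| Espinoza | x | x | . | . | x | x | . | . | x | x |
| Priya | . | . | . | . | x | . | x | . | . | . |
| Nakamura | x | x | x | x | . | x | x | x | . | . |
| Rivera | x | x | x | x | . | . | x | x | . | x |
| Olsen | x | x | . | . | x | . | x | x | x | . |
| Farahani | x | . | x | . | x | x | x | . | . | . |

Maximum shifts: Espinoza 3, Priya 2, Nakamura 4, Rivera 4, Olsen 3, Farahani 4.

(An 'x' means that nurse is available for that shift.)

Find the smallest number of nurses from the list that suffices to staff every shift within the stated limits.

14 slots to fill and no one can take more than 4, so at least ⌈14/4⌉ = 4 nurses are needed.
Espinoza, Nakamura, Rivera, and Olsen alone can cover everything: Shift 1→Rivera, Shift 2→Olsen, Shift 3→Nakamura, Shift 4→Nakamura, Shift 5→Espinoza+Olsen, Shift 6→Espinoza, Shift 7→Nakamura+Rivera, Shift 8→Nakamura+Rivera, Shift 9→Olsen, Shift 10→Espinoza+Rivera.

4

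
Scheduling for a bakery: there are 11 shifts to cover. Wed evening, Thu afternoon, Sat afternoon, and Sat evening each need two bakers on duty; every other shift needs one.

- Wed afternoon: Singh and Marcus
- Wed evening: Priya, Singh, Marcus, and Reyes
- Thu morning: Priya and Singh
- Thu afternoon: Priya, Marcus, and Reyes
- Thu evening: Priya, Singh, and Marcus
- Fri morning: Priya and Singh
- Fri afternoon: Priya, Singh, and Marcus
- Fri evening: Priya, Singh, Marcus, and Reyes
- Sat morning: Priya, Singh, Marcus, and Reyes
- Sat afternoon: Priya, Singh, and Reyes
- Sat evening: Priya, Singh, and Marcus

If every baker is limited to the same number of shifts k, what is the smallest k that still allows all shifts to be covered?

With 4 bakers and 15 worker-slots to fill, someone must work at least ⌈15/4⌉ = 4 shifts, so k ≥ 4.
k = 4 works: Wed afternoon→Singh, Wed evening→Marcus+Reyes, Thu morning→Priya, Thu afternoon→Priya+Marcus, Thu evening→Priya, Fri morning→Priya, Fri afternoon→Singh, Fri evening→Marcus, Sat morning→Reyes, Sat afternoon→Singh+Reyes, Sat evening→Singh+Marcus.
Loads: Priya 4, Singh 4, Marcus 4, Reyes 3 — all ≤ 4.

4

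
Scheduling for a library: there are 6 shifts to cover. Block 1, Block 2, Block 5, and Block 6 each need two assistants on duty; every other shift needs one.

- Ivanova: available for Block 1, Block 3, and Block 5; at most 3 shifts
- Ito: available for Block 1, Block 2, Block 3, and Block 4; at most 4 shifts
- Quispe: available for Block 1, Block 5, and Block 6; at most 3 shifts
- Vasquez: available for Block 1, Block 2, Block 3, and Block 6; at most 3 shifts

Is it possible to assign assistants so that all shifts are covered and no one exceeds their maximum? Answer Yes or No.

Block 2 can only be covered by Ito and Vasquez, so that assignment is forced.
Block 4 can only be covered by Ito, so that assignment is forced.
Block 5 can only be covered by Ivanova and Quispe, so that assignment is forced.
One valid schedule: Block 1→Ivanova+Ito, Block 2→Ito+Vasquez, Block 3→Ivanova, Block 4→Ito, Block 5→Ivanova+Quispe, Block 6→Quispe+Vasquez.
Loads: Ivanova 3/3, Ito 3/4, Quispe 2/3, Vasquez 2/3 — all within limits.

Yes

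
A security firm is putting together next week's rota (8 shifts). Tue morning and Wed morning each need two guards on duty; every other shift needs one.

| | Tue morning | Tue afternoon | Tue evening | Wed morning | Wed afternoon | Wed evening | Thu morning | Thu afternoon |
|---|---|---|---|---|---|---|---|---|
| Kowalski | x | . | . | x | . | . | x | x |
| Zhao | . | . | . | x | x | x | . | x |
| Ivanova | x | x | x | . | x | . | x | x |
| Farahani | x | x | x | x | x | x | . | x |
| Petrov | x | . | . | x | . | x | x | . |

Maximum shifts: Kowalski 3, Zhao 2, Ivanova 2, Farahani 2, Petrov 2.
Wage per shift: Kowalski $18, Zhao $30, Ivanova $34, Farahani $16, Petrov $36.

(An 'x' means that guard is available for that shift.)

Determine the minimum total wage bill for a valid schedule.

Picking the cheapest available guard for each shift independently would cost $166, but that ignores the shift limits.
An optimal schedule: Tue morning→Kowalski+Farahani, Tue afternoon→Ivanova, Tue evening→Ivanova, Wed morning→Farahani+Petrov, Wed afternoon→Zhao, Wed evening→Zhao, Thu morning→Kowalski, Thu afternoon→Kowalski.
Total: 18 + 16 + 34 + 34 + 16 + 36 + 30 + 30 + 18 + 18 = $250.

$250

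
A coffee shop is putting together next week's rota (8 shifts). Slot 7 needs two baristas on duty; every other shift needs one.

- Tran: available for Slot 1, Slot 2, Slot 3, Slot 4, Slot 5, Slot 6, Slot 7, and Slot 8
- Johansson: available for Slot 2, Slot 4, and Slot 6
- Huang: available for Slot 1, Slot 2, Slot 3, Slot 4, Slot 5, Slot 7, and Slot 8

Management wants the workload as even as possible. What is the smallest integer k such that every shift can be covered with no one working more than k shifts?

With 3 baristas and 9 worker-slots to fill, someone must work at least ⌈9/3⌉ = 3 shifts, so k ≥ 3.
k = 3 works: Slot 1→Tran, Slot 2→Johansson, Slot 3→Tran, Slot 4→Johansson, Slot 5→Huang, Slot 6→Johansson, Slot 7→Tran+Huang, Slot 8→Huang.
Loads: Tran 3, Johansson 3, Huang 3 — all ≤ 3.

3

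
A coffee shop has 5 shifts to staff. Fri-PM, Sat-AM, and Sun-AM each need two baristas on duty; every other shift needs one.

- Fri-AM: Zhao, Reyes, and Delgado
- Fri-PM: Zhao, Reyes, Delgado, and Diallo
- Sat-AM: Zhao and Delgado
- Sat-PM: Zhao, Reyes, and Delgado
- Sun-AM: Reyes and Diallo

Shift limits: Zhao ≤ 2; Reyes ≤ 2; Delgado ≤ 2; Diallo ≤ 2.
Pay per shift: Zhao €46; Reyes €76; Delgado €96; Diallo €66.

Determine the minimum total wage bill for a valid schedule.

Sat-AM can only be covered by Zhao and Delgado, so that assignment is forced.
Sun-AM can only be covered by Reyes and Diallo, so that assignment is forced.
Picking the cheapest available barista for each shift independently would cost €488, but that ignores the shift limits.
An optimal schedule: Fri-AM→Zhao, Fri-PM→Delgado+Diallo, Sat-AM→Zhao+Delgado, Sat-PM→Reyes, Sun-AM→Reyes+Diallo.
Total: 46 + 96 + 66 + 46 + 96 + 76 + 76 + 66 = €568.

€568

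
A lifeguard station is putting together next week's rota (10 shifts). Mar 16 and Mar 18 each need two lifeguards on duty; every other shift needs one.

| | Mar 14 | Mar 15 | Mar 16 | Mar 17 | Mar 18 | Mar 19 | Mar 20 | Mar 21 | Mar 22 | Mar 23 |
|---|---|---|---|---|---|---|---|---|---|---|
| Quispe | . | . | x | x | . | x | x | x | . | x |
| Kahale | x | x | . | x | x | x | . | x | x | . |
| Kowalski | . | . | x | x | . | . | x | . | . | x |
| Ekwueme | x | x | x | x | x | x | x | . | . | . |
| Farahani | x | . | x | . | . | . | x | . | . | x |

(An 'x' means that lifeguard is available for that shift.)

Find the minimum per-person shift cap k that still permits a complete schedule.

3

With 5 lifeguards and 12 worker-slots to fill, someone must work at least ⌈12/5⌉ = 3 shifts, so k ≥ 3.
k = 3 works: Mar 14→Ekwueme, Mar 15→Kahale, Mar 16→Kowalski+Ekwueme, Mar 17→Kowalski, Mar 18→Kahale+Ekwueme, Mar 19→Quispe, Mar 20→Kowalski, Mar 21→Quispe, Mar 22→Kahale, Mar 23→Quispe.
Loads: Quispe 3, Kahale 3, Kowalski 3, Ekwueme 3, Farahani 0 — all ≤ 3.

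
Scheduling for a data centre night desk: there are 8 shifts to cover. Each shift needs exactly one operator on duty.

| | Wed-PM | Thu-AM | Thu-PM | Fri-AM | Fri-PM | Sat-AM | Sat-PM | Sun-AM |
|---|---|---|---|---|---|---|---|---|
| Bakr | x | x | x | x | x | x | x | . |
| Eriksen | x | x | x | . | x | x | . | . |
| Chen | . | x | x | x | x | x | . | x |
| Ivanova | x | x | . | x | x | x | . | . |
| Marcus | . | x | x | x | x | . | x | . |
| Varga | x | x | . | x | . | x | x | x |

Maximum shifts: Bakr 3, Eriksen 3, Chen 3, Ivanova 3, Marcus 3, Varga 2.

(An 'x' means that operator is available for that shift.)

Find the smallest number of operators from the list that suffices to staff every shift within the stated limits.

3

8 slots to fill and no one can take more than 3, so at least ⌈8/3⌉ = 3 operators are needed.
Bakr, Eriksen, and Chen alone can cover everything: Wed-PM→Bakr, Thu-AM→Eriksen, Thu-PM→Eriksen, Fri-AM→Bakr, Fri-PM→Eriksen, Sat-AM→Chen, Sat-PM→Bakr, Sun-AM→Chen.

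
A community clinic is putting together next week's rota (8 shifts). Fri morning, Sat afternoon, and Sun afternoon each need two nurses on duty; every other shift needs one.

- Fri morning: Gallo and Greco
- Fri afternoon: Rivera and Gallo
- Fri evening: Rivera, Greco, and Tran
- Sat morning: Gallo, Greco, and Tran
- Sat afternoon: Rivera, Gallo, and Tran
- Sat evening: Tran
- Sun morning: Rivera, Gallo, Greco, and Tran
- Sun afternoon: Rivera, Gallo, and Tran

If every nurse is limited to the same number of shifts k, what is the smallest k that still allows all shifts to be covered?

3

With 4 nurses and 11 worker-slots to fill, someone must work at least ⌈11/4⌉ = 3 shifts, so k ≥ 3.
k = 3 works: Fri morning→Gallo+Greco, Fri afternoon→Rivera, Fri evening→Rivera, Sat morning→Gallo, Sat afternoon→Rivera+Tran, Sat evening→Tran, Sun morning→Greco, Sun afternoon→Gallo+Tran.
Loads: Rivera 3, Gallo 3, Greco 2, Tran 3 — all ≤ 3.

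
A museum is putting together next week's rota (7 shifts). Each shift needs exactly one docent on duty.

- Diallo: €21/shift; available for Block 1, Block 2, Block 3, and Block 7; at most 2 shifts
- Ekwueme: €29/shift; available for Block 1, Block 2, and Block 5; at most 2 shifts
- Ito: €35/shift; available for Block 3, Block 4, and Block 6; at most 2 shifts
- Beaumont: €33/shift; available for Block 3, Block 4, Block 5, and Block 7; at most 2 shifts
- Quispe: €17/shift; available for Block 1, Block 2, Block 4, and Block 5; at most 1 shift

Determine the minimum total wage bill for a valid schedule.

€185

Block 6 can only be covered by Ito, so that assignment is forced.
Picking the cheapest available docent for each shift independently would cost €145, but that ignores the shift limits.
An optimal schedule: Block 1→Quispe, Block 2→Ekwueme, Block 3→Diallo, Block 4→Beaumont, Block 5→Ekwueme, Block 6→Ito, Block 7→Diallo.
Total: 17 + 29 + 21 + 33 + 29 + 35 + 21 = €185.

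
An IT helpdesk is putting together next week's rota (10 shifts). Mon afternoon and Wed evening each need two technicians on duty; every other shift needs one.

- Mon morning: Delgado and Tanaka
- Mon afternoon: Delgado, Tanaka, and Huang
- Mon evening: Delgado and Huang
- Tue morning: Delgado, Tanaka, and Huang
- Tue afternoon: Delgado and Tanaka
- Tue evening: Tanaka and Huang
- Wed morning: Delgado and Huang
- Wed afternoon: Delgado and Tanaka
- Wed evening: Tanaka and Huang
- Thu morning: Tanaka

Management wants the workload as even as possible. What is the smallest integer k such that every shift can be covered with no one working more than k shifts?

With 3 technicians and 12 worker-slots to fill, someone must work at least ⌈12/3⌉ = 4 shifts, so k ≥ 4.
k = 4 works: Mon morning→Delgado, Mon afternoon→Tanaka+Huang, Mon evening→Delgado, Tue morning→Huang, Tue afternoon→Delgado, Tue evening→Tanaka, Wed morning→Huang, Wed afternoon→Delgado, Wed evening→Tanaka+Huang, Thu morning→Tanaka.
Loads: Delgado 4, Tanaka 4, Huang 4 — all ≤ 4.

4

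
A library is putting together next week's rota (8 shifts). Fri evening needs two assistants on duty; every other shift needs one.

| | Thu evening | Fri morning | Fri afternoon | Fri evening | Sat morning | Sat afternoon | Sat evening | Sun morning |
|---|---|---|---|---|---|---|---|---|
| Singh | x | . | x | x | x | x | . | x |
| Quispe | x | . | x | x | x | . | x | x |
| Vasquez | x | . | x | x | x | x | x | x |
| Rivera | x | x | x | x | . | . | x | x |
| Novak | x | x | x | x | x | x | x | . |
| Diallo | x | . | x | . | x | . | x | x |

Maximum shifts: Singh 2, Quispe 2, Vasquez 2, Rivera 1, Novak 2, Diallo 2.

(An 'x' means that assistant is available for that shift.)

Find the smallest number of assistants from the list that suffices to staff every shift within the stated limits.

9 slots to fill and no one can take more than 2, so at least ⌈9/2⌉ = 5 assistants are needed.
Singh, Quispe, Vasquez, Rivera, and Novak alone can cover everything: Thu evening→Vasquez, Fri morning→Rivera, Fri afternoon→Novak, Fri evening→Vasquez+Novak, Sat morning→Singh, Sat afternoon→Singh, Sat evening→Quispe, Sun morning→Quispe.

5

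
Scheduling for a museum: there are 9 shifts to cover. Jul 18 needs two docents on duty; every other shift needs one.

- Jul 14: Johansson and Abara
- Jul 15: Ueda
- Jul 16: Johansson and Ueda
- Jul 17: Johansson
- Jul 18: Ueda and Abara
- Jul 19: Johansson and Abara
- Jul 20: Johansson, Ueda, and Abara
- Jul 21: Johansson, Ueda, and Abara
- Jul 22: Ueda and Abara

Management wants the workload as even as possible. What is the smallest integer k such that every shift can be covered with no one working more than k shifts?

With 3 docents and 10 worker-slots to fill, someone must work at least ⌈10/3⌉ = 4 shifts, so k ≥ 4.
k = 4 works: Jul 14→Johansson, Jul 15→Ueda, Jul 16→Johansson, Jul 17→Johansson, Jul 18→Ueda+Abara, Jul 19→Johansson, Jul 20→Ueda, Jul 21→Abara, Jul 22→Ueda.
Loads: Johansson 4, Ueda 4, Abara 2 — all ≤ 4.

4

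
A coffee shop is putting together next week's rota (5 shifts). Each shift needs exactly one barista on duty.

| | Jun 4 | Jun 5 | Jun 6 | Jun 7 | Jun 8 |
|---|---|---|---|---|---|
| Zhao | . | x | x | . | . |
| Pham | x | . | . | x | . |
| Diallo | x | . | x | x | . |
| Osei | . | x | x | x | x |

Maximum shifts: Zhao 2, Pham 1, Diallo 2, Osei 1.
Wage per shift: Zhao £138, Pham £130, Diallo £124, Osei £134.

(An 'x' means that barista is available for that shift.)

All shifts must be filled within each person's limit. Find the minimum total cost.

£650

Jun 8 can only be covered by Osei, so that assignment is forced.
Picking the cheapest available barista for each shift independently would cost £640, but that ignores the shift limits.
An optimal schedule: Jun 4→Diallo, Jun 5→Zhao, Jun 6→Diallo, Jun 7→Pham, Jun 8→Osei.
Total: 124 + 138 + 124 + 130 + 134 = £650.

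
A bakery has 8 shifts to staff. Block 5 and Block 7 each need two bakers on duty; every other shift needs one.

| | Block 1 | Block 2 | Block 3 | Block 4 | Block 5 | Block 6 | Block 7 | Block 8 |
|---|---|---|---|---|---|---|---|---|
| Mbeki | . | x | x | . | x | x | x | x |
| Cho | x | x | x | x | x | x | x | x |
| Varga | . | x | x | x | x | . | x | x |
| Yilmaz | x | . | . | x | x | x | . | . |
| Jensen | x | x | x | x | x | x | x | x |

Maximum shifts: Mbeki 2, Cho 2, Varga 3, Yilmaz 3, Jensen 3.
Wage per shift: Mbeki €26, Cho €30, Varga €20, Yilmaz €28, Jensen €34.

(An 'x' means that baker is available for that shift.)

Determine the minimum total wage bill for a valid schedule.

Picking the cheapest available baker for each shift independently would cost €226, but that ignores the shift limits.
An optimal schedule: Block 1→Yilmaz, Block 2→Varga, Block 3→Varga, Block 4→Varga, Block 5→Yilmaz+Cho, Block 6→Yilmaz, Block 7→Mbeki+Cho, Block 8→Mbeki.
Total: 28 + 20 + 20 + 20 + 28 + 30 + 28 + 26 + 30 + 26 = €256.

€256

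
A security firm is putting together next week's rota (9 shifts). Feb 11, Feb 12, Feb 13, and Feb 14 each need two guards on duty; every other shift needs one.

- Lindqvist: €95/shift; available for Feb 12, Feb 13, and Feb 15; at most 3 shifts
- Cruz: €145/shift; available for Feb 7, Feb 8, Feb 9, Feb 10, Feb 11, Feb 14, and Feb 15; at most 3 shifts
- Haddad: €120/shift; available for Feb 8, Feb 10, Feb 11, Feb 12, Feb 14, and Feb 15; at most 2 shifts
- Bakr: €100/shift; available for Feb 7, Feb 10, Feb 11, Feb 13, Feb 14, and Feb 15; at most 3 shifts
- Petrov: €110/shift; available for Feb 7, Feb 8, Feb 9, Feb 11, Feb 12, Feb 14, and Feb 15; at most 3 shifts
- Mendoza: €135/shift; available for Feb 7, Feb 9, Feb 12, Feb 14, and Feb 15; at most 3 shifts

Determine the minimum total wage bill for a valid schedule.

€1425

Feb 13 can only be covered by Lindqvist and Bakr, so that assignment is forced.
Picking the cheapest available guard for each shift independently would cost €1335, but that ignores the shift limits.
An optimal schedule: Feb 7→Bakr, Feb 8→Petrov, Feb 9→Petrov, Feb 10→Bakr, Feb 11→Petrov+Haddad, Feb 12→Lindqvist+Mendoza, Feb 13→Lindqvist+Bakr, Feb 14→Haddad+Mendoza, Feb 15→Lindqvist.
Total: 100 + 110 + 110 + 100 + 110 + 120 + 95 + 135 + 95 + 100 + 120 + 135 + 95 = €1425.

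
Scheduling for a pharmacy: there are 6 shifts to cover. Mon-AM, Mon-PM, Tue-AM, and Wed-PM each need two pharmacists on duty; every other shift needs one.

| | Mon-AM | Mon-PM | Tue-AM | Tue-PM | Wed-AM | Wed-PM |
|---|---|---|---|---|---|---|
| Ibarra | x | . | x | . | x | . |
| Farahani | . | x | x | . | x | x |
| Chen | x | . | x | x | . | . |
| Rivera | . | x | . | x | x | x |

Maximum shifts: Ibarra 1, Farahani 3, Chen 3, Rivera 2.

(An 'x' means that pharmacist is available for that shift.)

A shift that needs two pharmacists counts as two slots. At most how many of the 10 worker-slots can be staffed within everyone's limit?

Total capacity across all pharmacists is 1+3+3+2 = 9, and 10 slots are needed, so at most 9 can be filled.
An assignment achieving 9: Mon-AM→Ibarra+Chen, Mon-PM→Farahani+Rivera, Tue-AM→Farahani+Chen, Tue-PM→Chen, Wed-PM→Farahani+Rivera.
Loads: Ibarra 1/1, Farahani 3/3, Chen 3/3, Rivera 2/2.

9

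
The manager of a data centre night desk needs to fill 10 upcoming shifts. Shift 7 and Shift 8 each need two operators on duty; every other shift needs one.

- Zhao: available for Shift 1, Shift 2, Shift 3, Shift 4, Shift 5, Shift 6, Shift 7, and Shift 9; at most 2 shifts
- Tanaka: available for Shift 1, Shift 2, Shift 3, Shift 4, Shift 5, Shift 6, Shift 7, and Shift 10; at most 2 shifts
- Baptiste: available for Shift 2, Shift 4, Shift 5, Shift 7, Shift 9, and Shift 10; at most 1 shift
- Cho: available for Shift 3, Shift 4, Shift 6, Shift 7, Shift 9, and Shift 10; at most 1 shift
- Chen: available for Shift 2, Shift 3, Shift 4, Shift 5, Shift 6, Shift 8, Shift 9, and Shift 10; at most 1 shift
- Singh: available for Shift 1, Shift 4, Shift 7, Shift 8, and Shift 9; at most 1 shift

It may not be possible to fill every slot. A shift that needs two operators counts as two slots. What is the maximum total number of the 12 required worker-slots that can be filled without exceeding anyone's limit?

8

Total capacity across all operators is 2+2+1+1+1+1 = 8, and 12 slots are needed, so at most 8 can be filled.
An assignment achieving 8: Shift 1→Zhao, Shift 2→Zhao, Shift 3→Tanaka, Shift 5→Tanaka, Shift 6→Cho, Shift 8→Chen+Singh, Shift 10→Baptiste.
Loads: Zhao 2/2, Tanaka 2/2, Baptiste 1/1, Cho 1/1, Chen 1/1, Singh 1/1.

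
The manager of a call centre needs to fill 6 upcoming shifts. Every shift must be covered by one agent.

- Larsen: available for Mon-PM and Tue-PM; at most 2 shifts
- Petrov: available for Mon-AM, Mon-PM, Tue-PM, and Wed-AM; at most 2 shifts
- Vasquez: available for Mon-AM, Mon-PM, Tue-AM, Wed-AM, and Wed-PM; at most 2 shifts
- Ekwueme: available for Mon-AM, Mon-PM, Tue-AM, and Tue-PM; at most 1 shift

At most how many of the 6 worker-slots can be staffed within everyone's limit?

Total capacity across all agents is 2+2+2+1 = 7, and 6 slots are needed, so at most 6 can be filled.
An assignment achieving 6: Mon-AM→Petrov, Mon-PM→Larsen, Tue-AM→Vasquez, Tue-PM→Larsen, Wed-AM→Petrov, Wed-PM→Vasquez.
Loads: Larsen 2/2, Petrov 2/2, Vasquez 2/2, Ekwueme 0/1.

6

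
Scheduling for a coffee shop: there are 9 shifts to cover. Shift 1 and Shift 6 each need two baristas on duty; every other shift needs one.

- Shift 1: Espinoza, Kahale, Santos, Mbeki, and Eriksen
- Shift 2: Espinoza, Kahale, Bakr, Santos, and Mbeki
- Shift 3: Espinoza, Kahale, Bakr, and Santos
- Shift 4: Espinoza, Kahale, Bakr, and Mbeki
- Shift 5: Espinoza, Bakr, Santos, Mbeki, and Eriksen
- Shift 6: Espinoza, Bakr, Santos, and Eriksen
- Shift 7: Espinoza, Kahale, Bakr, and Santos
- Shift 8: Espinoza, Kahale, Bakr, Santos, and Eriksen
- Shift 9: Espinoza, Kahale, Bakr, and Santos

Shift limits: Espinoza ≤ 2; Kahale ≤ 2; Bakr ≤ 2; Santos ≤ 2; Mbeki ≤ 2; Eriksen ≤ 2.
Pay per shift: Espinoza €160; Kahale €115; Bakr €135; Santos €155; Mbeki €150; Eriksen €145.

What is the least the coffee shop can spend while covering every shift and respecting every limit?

Picking the cheapest available barista for each shift independently would cost €1365, but that ignores the shift limits.
An optimal schedule: Shift 1→Mbeki+Santos, Shift 2→Mbeki, Shift 3→Kahale, Shift 4→Kahale, Shift 5→Eriksen, Shift 6→Santos+Espinoza, Shift 7→Bakr, Shift 8→Eriksen, Shift 9→Bakr.
Total: 150 + 155 + 150 + 115 + 115 + 145 + 155 + 160 + 135 + 145 + 135 = €1560.

€1560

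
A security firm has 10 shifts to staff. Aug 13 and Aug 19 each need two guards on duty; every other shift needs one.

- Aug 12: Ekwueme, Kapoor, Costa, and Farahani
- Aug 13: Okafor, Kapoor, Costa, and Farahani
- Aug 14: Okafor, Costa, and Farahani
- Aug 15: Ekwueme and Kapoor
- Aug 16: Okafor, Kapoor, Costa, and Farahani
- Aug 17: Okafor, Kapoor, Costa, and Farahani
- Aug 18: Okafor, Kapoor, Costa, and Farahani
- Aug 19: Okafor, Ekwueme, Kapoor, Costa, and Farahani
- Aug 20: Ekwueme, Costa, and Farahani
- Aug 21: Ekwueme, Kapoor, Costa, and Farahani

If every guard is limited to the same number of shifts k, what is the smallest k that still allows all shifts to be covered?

3

With 5 guards and 12 worker-slots to fill, someone must work at least ⌈12/5⌉ = 3 shifts, so k ≥ 3.
k = 3 works: Aug 12→Ekwueme, Aug 13→Kapoor+Costa, Aug 14→Okafor, Aug 15→Ekwueme, Aug 16→Okafor, Aug 17→Okafor, Aug 18→Kapoor, Aug 19→Costa+Farahani, Aug 20→Ekwueme, Aug 21→Kapoor.
Loads: Okafor 3, Ekwueme 3, Kapoor 3, Costa 2, Farahani 1 — all ≤ 3.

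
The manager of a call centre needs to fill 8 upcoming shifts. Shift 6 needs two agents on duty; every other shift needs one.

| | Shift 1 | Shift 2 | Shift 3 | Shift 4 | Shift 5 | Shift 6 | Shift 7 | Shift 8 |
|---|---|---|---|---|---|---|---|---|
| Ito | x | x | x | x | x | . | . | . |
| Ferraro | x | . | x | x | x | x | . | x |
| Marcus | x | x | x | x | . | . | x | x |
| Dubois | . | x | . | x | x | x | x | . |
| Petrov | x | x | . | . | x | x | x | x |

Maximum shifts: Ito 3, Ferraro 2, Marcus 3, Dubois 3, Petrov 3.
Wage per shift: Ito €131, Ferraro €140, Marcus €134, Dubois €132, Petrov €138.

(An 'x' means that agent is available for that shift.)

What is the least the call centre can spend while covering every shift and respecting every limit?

€1195

Picking the cheapest available agent for each shift independently would cost €1191, but that ignores the shift limits.
An optimal schedule: Shift 1→Ito, Shift 2→Ito, Shift 3→Ito, Shift 4→Marcus, Shift 5→Dubois, Shift 6→Dubois+Petrov, Shift 7→Dubois, Shift 8→Marcus.
Total: 131 + 131 + 131 + 134 + 132 + 132 + 138 + 132 + 134 = €1195.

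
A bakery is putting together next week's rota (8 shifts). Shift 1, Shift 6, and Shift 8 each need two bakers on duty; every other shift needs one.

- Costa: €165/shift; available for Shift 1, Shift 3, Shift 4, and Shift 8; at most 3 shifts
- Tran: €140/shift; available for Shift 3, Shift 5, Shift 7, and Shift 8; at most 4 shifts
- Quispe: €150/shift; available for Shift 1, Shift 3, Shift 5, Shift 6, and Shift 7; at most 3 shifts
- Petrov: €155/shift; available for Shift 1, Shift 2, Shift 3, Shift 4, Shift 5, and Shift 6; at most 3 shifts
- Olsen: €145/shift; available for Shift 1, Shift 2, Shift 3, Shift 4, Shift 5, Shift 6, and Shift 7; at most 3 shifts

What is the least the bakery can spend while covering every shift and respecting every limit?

€1615

Shift 8 can only be covered by Costa and Tran, so that assignment is forced.
Picking the cheapest available baker for each shift independently would cost €1605, but that ignores the shift limits.
An optimal schedule: Shift 1→Quispe+Petrov, Shift 2→Olsen, Shift 3→Tran, Shift 4→Olsen, Shift 5→Tran, Shift 6→Olsen+Quispe, Shift 7→Tran, Shift 8→Tran+Costa.
Total: 150 + 155 + 145 + 140 + 145 + 140 + 145 + 150 + 140 + 140 + 165 = €1615.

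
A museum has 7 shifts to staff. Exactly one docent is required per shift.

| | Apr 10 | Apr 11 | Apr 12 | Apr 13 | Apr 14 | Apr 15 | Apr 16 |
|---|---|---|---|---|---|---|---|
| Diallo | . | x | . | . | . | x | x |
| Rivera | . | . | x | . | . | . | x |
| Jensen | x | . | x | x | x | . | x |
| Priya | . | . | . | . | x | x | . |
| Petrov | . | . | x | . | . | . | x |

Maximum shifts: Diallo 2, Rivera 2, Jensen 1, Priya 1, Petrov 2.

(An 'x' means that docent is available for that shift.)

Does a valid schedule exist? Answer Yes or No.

Total capacity is 8 and 7 slots are needed, so capacity alone doesn't rule it out.
Shifts {Apr 10, Apr 13} need 2 worker-slots in total, but the docents available for any of those shifts (Jensen) can supply at most 1 among them. So no valid schedule exists.

No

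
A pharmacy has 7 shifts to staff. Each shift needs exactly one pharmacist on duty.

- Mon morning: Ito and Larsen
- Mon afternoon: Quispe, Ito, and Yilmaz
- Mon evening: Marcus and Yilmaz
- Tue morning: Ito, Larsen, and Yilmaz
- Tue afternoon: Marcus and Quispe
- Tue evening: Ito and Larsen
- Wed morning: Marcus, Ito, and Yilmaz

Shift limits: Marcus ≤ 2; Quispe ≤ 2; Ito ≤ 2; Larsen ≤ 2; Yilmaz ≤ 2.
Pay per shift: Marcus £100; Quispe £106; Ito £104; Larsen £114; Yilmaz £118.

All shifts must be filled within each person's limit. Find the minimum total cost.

Picking the cheapest available pharmacist for each shift independently would cost £716, but that ignores the shift limits.
An optimal schedule: Mon morning→Ito, Mon afternoon→Quispe, Mon evening→Marcus, Tue morning→Larsen, Tue afternoon→Quispe, Tue evening→Ito, Wed morning→Marcus.
Total: 104 + 106 + 100 + 114 + 106 + 104 + 100 = £734.

£734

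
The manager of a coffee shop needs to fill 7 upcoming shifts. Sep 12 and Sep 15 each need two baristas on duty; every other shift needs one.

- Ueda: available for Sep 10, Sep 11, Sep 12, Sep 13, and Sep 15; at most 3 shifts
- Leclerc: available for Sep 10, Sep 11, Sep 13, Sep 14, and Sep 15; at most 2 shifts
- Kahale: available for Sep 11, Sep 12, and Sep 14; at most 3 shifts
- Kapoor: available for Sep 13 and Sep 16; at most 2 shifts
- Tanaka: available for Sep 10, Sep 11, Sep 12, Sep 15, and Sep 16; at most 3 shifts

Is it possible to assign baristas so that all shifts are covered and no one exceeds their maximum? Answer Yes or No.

Yes

One valid schedule: Sep 10→Ueda, Sep 11→Kahale, Sep 12→Ueda+Kahale, Sep 13→Ueda, Sep 14→Leclerc, Sep 15→Leclerc+Tanaka, Sep 16→Kapoor.
Loads: Ueda 3/3, Leclerc 2/2, Kahale 2/3, Kapoor 1/2, Tanaka 1/3 — all within limits.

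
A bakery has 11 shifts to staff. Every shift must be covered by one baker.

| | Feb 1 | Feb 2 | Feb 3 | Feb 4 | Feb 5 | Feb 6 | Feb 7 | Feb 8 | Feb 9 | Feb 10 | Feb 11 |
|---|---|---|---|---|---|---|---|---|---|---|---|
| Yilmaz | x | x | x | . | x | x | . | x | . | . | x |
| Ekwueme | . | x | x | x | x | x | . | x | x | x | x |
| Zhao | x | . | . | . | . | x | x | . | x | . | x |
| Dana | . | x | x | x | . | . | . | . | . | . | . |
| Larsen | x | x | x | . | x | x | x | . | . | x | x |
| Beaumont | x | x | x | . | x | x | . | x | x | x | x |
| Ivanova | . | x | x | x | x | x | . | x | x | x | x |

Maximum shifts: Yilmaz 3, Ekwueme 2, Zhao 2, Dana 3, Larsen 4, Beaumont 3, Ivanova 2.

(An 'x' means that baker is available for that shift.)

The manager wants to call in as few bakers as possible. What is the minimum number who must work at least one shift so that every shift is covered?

11 slots to fill and no one can take more than 4, so at least ⌈11/4⌉ = 3 bakers are needed.
Any 3 bakers together have capacity at most 4+3+3 = 10 < 11 slots, so 3 can never suffice.
Yilmaz, Ekwueme, Zhao, and Larsen alone can cover everything: Feb 1→Yilmaz, Feb 2→Yilmaz, Feb 3→Larsen, Feb 4→Ekwueme, Feb 5→Larsen, Feb 6→Zhao, Feb 7→Zhao, Feb 8→Yilmaz, Feb 9→Ekwueme, Feb 10→Larsen, Feb 11→Larsen.

4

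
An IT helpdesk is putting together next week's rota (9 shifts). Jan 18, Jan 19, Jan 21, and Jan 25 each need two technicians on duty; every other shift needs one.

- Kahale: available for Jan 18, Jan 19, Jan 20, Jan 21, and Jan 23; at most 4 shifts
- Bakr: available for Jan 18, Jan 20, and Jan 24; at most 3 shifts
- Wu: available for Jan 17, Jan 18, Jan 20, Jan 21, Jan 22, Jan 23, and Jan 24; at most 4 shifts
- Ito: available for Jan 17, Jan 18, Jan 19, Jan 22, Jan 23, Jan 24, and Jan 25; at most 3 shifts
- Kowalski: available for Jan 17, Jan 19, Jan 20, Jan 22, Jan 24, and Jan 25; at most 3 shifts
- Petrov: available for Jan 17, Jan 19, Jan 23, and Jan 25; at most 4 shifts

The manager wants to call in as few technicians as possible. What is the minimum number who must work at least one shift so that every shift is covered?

13 slots to fill and no one can take more than 4, so at least ⌈13/4⌉ = 4 technicians are needed.
Kahale, Wu, Ito, and Kowalski alone can cover everything: Jan 17→Wu, Jan 18→Kahale+Wu, Jan 19→Kahale+Ito, Jan 20→Kahale, Jan 21→Kahale+Wu, Jan 22→Wu, Jan 23→Ito, Jan 24→Kowalski, Jan 25→Ito+Kowalski.

4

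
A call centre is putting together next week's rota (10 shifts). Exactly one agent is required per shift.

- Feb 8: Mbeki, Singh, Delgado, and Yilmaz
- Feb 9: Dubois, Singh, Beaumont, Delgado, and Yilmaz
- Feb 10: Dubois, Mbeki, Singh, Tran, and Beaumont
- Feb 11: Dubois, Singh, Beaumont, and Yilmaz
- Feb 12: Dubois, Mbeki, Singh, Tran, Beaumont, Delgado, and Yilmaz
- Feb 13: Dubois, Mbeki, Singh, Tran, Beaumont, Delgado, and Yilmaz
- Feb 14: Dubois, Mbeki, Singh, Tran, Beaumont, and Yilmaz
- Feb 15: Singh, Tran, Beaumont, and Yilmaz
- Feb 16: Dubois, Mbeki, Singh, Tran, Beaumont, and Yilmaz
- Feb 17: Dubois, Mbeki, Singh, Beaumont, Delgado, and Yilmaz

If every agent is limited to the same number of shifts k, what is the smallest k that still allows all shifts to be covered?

With 7 agents and 10 worker-slots to fill, someone must work at least ⌈10/7⌉ = 2 shifts, so k ≥ 2.
k = 2 works: Feb 8→Mbeki, Feb 9→Dubois, Feb 10→Mbeki, Feb 11→Dubois, Feb 12→Tran, Feb 13→Beaumont, Feb 14→Singh, Feb 15→Singh, Feb 16→Tran, Feb 17→Beaumont.
Loads: Dubois 2, Mbeki 2, Singh 2, Tran 2, Beaumont 2, Delgado 0, Yilmaz 0 — all ≤ 2.

2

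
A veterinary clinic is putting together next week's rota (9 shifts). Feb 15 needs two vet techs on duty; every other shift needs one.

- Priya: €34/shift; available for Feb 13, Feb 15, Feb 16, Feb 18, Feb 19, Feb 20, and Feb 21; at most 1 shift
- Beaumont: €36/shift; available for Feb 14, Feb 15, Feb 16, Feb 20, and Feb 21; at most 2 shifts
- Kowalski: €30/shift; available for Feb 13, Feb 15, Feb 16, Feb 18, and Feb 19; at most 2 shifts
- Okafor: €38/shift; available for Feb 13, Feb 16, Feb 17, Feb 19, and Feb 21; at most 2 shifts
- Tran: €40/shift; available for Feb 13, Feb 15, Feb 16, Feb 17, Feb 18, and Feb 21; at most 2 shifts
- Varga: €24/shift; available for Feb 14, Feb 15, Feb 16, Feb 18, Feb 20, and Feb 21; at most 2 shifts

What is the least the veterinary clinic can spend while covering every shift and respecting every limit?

Picking the cheapest available vet tech for each shift independently would cost €272, but that ignores the shift limits.
An optimal schedule: Feb 13→Kowalski, Feb 14→Varga, Feb 15→Beaumont+Tran, Feb 16→Okafor, Feb 17→Okafor, Feb 18→Priya, Feb 19→Kowalski, Feb 20→Varga, Feb 21→Beaumont.
Total: 30 + 24 + 36 + 40 + 38 + 38 + 34 + 30 + 24 + 36 = €330.

€330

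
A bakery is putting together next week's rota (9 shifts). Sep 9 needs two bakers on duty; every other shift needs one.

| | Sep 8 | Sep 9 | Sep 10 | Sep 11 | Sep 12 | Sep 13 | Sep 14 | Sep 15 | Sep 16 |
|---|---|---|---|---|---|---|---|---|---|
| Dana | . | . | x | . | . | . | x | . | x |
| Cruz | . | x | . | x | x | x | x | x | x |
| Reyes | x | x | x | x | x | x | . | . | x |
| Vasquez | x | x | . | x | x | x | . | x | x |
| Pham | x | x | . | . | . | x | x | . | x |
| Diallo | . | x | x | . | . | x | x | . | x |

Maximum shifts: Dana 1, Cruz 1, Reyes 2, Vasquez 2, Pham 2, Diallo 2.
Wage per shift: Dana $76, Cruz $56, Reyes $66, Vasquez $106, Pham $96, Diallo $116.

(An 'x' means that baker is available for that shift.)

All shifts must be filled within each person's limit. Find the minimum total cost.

Picking the cheapest available baker for each shift independently would cost $590, but that ignores the shift limits.
An optimal schedule: Sep 8→Reyes, Sep 9→Pham+Diallo, Sep 10→Dana, Sep 11→Reyes, Sep 12→Vasquez, Sep 13→Vasquez, Sep 14→Pham, Sep 15→Cruz, Sep 16→Diallo.
Total: 66 + 96 + 116 + 76 + 66 + 106 + 106 + 96 + 56 + 116 = $900.

$900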